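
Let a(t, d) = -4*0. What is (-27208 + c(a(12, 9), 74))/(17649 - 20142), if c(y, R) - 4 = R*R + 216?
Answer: 21512/2493 ≈ 8.6290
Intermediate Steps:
a(t, d) = 0
c(y, R) = 220 + R**2 (c(y, R) = 4 + (R*R + 216) = 4 + (R**2 + 216) = 4 + (216 + R**2) = 220 + R**2)
(-27208 + c(a(12, 9), 74))/(17649 - 20142) = (-27208 + (220 + 74**2))/(17649 - 20142) = (-27208 + (220 + 5476))/(-2493) = (-27208 + 5696)*(-1/2493) = -21512*(-1/2493) = 21512/2493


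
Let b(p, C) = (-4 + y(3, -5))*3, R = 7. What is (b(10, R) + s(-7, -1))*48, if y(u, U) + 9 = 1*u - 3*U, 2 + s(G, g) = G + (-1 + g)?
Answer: 192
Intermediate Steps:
s(G, g) = -3 + G + g (s(G, g) = -2 + (G + (-1 + g)) = -2 + (-1 + G + g) = -3 + G + g)
y(u, U) = -9 + u - 3*U (y(u, U) = -9 + (1*u - 3*U) = -9 + (u - 3*U) = -9 + u - 3*U)
b(p, C) = 15 (b(p, C) = (-4 + (-9 + 3 - 3*(-5)))*3 = (-4 + (-9 + 3 + 15))*3 = (-4 + 9)*3 = 5*3 = 15)
(b(10, R) + s(-7, -1))*48 = (15 + (-3 - 7 - 1))*48 = (15 - 11)*48 = 4*48 = 192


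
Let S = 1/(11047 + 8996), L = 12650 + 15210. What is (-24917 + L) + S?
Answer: 58986550/20043 ≈ 2943.0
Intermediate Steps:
L = 27860
S = 1/20043 ≈ 4.9893e-5
(-24917 + L) + S = (-24917 + 27860) + 1/20043 = 2943 + 1/20043 = 58986550/20043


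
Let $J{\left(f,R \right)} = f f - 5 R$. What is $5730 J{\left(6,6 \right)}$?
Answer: $34380$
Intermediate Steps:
$J{\left(f,R \right)} = f^{2} - 5 R$
$5730 J{\left(6,6 \right)} = 5730 \left(6^{2} - 30\right) = 5730 \left(36 - 30\right) = 5730 \cdot 6 = 34380$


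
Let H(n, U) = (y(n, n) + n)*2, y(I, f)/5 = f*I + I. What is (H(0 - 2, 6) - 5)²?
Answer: 121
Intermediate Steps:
y(I, f) = 5*I + 5*I*f (y(I, f) = 5*(f*I + I) = 5*(I*f + I) = 5*(I + I*f) = 5*I + 5*I*f)
H(n, U) = 2*n + 10*n*(1 + n) (H(n, U) = (5*n*(1 + n) + n)*2 = (n + 5*n*(1 + n))*2 = 2*n + 10*n*(1 + n))
(H(0 - 2, 6) - 5)² = (2*(0 - 2)*(6 + 5*(0 - 2)) - 5)² = (2*(-2)*(6 + 5*(-2)) - 5)² = (2*(-2)*(6 - 10) - 5)² = (2*(-2)*(-4) - 5)² = (16 - 5)² = 11² = 121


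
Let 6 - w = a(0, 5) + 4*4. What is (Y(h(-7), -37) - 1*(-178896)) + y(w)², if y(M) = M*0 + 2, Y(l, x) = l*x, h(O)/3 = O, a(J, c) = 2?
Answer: 179677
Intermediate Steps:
h(O) = 3*O
w = -12 (w = 6 - (2 + 4*4) = 6 - (2 + 16) = 6 - 1*18 = 6 - 18 = -12)
y(M) = 2 (y(M) = 0 + 2 = 2)
(Y(h(-7), -37) - 1*(-178896)) + y(w)² = ((3*(-7))*(-37) - 1*(-178896)) + 2² = (-21*(-37) + 178896) + 4 = (777 + 178896) + 4 = 179673 + 4 = 179677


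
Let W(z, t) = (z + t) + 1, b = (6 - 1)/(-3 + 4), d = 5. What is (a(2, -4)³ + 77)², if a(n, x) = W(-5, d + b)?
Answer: 85849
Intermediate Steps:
b = 5 (b = 5/1 = 5*1 = 5)
W(z, t) = 1 + t + z (W(z, t) = (t + z) + 1 = 1 + t + z)
a(n, x) = 6 (a(n, x) = 1 + (5 + 5) - 5 = 1 + 10 - 5 = 6)
(a(2, -4)³ + 77)² = (6³ + 77)² = (216 + 77)² = 293² = 85849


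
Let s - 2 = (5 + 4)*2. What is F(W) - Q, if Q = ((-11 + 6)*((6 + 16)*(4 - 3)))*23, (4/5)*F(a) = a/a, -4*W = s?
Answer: 10125/4 ≈ 2531.3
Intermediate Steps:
s = 20 (s = 2 + (5 + 4)*2 = 2 + 9*2 = 2 + 18 = 20)
W = -5 (W = -1/4*20 = -5)
F(a) = 5/4 (F(a) = 5*(a/a)/4 = (5/4)*1 = 5/4)
Q = -2530 (Q = -110*23 = -2530)
F(W) - Q = 5/4 - 1*(-2530) = 5/4 + 2530 = 10125/4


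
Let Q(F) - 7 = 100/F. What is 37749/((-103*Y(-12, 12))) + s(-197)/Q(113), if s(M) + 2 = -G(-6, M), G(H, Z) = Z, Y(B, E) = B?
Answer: 6763291/122364 ≈ 55.272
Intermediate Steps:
Q(F) = 7 + 100/F
s(M) = -2 - M
37749/((-103*Y(-12, 12))) + s(-197)/Q(113) = 37749/((-103*(-12))) + (-2 - 1*(-197))/(7 + 100/113) = 37749/1236 + (-2 + 197)/(7 + 100*(1/113)) = 37749*(1/1236) + 195/(7 + 100/113) = 12583/412 + 195/(891/113) = 12583/412 + 195*(113/891) = 12583/412 + 7345/297 = 6763291/122364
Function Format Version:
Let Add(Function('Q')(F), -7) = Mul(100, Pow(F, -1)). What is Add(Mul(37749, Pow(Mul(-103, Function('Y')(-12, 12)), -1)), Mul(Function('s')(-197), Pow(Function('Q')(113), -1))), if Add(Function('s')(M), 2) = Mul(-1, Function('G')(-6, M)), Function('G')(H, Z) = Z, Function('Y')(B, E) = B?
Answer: Rational(6763291, 122364) ≈ 55.272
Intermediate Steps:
Function('Q')(F) = Add(7, Mul(100, Pow(F, -1)))
Function('s')(M) = Add(-2, Mul(-1, M))
Add(Mul(37749, Pow(Mul(-103, Function('Y')(-12, 12)), -1)), Mul(Function('s')(-197), Pow(Function('Q')(113), -1))) = Add(Mul(37749, Pow(Mul(-103, -12), -1)), Mul(Add(-2, Mul(-1, -197)), Pow(Add(7, Mul(100, Pow(113, -1))), -1))) = Add(Mul(37749, Pow(1236, -1)), Mul(Add(-2, 197), Pow(Add(7, Mul(100, Rational(1, 113))), -1))) = Add(Mul(37749, Rational(1, 1236)), Mul(195, Pow(Add(7, Rational(100, 113)), -1))) = Add(Rational(12583, 412), Mul(195, Pow(Rational(891, 113), -1))) = Add(Rational(12583, 412), Mul(195, Rational(113, 891))) = Add(Rational(12583, 412), Rational(7345, 297)) = Rational(6763291, 122364)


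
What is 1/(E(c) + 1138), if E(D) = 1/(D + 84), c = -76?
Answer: 8/9105 ≈ 0.00087864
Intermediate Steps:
E(D) = 1/(84 + D)
1/(E(c) + 1138) = 1/(1/(84 - 76) + 1138) = 1/(1/8 + 1138) = 1/(⅛ + 1138) = 1/(9105/8) = 8/9105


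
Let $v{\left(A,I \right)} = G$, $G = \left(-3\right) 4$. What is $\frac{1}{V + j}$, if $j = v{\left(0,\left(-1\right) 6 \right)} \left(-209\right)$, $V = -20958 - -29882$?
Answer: $\frac{1}{11432} \approx 8.7474 \cdot 10^{-5}$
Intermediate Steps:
$G = -12$
$V = 8924$ ($V = -20958 + 29882 = 8924$)
$v{\left(A,I \right)} = -12$
$j = 2508$ ($j = \left(-12\right) \left(-209\right) = 2508$)
$\frac{1}{V + j} = \frac{1}{8924 + 2508} = \frac{1}{11432}$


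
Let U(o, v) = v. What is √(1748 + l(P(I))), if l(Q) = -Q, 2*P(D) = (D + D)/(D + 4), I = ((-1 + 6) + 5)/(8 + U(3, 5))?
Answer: √1679673/31 ≈ 41.807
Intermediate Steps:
I = 10/13 (I = ((-1 + 6) + 5)/(8 + 5) = (5 + 5)/13 = 10*(1/13) = 10/13 ≈ 0.76923)
P(D) = D/(4 + D) (P(D) = ((D + D)/(D + 4))/2 = ((2*D)/(4 + D))/2 = (2*D/(4 + D))/2 = D/(4 + D))
√(1748 + l(P(I))) = √(1748 - 10/(13*(4 + 10/13))) = √(1748 - 10/(13*62/13)) = √(1748 - 10*13/(13*62)) = √(1748 - 1*5/31) = √(1748 - 5/31) = √(54183/31) = √1679673/31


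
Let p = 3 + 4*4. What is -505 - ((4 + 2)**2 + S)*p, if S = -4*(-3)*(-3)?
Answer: -505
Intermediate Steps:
p = 19 (p = 3 + 16 = 19)
S = -36 (S = 12*(-3) = -36)
-505 - ((4 + 2)**2 + S)*p = -505 - ((4 + 2)**2 - 36)*19 = -505 - (6**2 - 36)*19 = -505 - (36 - 36)*19 = -505 - 0*19 = -505 - 1*0 = -505 + 0 = -505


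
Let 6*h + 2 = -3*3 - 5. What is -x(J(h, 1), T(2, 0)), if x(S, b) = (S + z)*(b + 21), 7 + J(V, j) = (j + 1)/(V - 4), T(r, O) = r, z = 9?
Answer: -391/10 ≈ -39.100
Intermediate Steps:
h = -8/3 (h = -1/3 + (-3*3 - 5)/6 = -1/3 + (-9 - 5)/6 = -1/3 + (1/6)*(-14) = -1/3 - 7/3 = -8/3 ≈ -2.6667)
J(V, j) = -7 + (1 + j)/(-4 + V) (J(V, j) = -7 + (j + 1)/(V - 4) = -7 + (1 + j)/(-4 + V))
x(S, b) = (9 + S)*(21 + b) (x(S, b) = (S + 9)*(b + 21) = (9 + S)*(21 + b))
-x(J(h, 1), T(2, 0)) = -(189 + 9*2 + 21*((29 + 1 - 7*(-8/3))/(-4 - 8/3)) + ((29 + 1 - 7*(-8/3))/(-4 - 8/3))*2) = -(189 + 18 + 21*((29 + 1 + 56/3)/(-20/3)) + ((29 + 1 + 56/3)/(-20/3))*2) = -(189 + 18 + 21*(-3/20*146/3) - 3/20*146/3*2) = -(189 + 18 + 21*(-73/10) - 73/10*2) = -(189 + 18 - 1533/10 - 73/5) = -1*391/10 = -391/10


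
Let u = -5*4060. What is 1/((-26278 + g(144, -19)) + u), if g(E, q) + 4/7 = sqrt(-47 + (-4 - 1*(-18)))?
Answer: -2282350/106308604117 - 49*I*sqrt(33)/106308604117 ≈ -2.1469e-5 - 2.6478e-9*I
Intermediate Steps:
u = -20300
g(E, q) = -4/7 + I*sqrt(33) (g(E, q) = -4/7 + sqrt(-47 + (-4 - 1*(-18))) = -4/7 + sqrt(-47 + (-4 + 18)) = -4/7 + sqrt(-47 + 14) = -4/7 + sqrt(-33) = -4/7 + I*sqrt(33))
1/((-26278 + g(144, -19)) + u) = 1/((-26278 + (-4/7 + I*sqrt(33))) - 20300) = 1/((-183950/7 + I*sqrt(33)) - 20300) = 1/(-326050/7 + I*sqrt(33))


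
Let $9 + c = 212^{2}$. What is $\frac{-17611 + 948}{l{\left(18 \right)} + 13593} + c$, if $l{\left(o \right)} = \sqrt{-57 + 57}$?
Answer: $\frac{610784792}{13593} \approx 44934.0$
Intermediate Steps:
$l{\left(o \right)} = 0$ ($l{\left(o \right)} = \sqrt{0} = 0$)
$c = 44935$ ($c = -9 + 212^{2} = -9 + 44944 = 44935$)
$\frac{-17611 + 948}{l{\left(18 \right)} + 13593} + c = \frac{-17611 + 948}{0 + 13593} + 44935 = - \frac{16663}{13593} + 44935 = \frac{610784792}{13593}$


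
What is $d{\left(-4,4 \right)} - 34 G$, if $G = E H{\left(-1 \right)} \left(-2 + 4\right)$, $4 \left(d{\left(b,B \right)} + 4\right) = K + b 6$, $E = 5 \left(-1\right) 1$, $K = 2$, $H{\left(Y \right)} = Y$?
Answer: $- \frac{699}{2} \approx -349.5$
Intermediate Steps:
$E = -5$ ($E = \left(-5\right) 1 = -5$)
$d{\left(b,B \right)} = - \frac{7}{2} + \frac{3 b}{2}$ ($d{\left(b,B \right)} = -4 + \frac{2 + b 6}{4} = -4 + \frac{2 + 6 b}{4} = -4 + \left(\frac{1}{2} + \frac{3 b}{2}\right) = - \frac{7}{2} + \frac{3 b}{2}$)
$G = 10$ ($G = \left(-5\right) \left(-1\right) \left(-2 + 4\right) = 5 \cdot 2 = 10$)
$d{\left(-4,4 \right)} - 34 G = \left(- \frac{7}{2} + \frac{3}{2} \left(-4\right)\right) - 340 = \left(- \frac{7}{2} - 6\right) - 340 = - \frac{19}{2} - 340 = - \frac{699}{2}$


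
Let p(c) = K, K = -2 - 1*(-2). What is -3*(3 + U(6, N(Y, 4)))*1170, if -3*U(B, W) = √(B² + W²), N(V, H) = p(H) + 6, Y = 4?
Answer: -10530 + 7020*√2 ≈ -602.22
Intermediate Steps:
K = 0 (K = -2 + 2 = 0)
p(c) = 0
N(V, H) = 6 (N(V, H) = 0 + 6 = 6)
U(B, W) = -√(B² + W²)/3
-3*(3 + U(6, N(Y, 4)))*1170 = -3*(3 - √(6² + 6²)/3)*1170 = -3*(3 - √(36 + 36)/3)*1170 = -3*(3 - 2*√2)*1170 = (-9 + 6*√2)*1170 = -10530 + 7020*√2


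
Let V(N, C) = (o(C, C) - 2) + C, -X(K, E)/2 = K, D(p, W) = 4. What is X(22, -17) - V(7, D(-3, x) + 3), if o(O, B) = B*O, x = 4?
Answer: -98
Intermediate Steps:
X(K, E) = -2*K
V(N, C) = -2 + C + C² (V(N, C) = (C*C - 2) + C = (C² - 2) + C = (-2 + C²) + C = -2 + C + C²)
X(22, -17) - V(7, D(-3, x) + 3) = -2*22 - (-2 + (4 + 3) + (4 + 3)²) = -44 - (-2 + 7 + 7²) = -44 - (-2 + 7 + 49) = -44 - 1*54 = -44 - 54 = -98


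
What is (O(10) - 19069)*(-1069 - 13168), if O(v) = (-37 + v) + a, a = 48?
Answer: 271186376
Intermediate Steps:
O(v) = 11 + v (O(v) = (-37 + v) + 48 = 11 + v)
(O(10) - 19069)*(-1069 - 13168) = ((11 + 10) - 19069)*(-1069 - 13168) = (21 - 19069)*(-14237) = -19048*(-14237) = 271186376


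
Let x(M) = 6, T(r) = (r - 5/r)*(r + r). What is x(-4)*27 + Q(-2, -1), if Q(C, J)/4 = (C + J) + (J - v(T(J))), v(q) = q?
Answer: 178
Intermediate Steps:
T(r) = 2*r*(r - 5/r) (T(r) = (r - 5/r)*(2*r) = 2*r*(r - 5/r))
Q(C, J) = 40 - 8*J² + 4*C + 8*J (Q(C, J) = 4*((C + J) + (J - (-10 + 2*J²))) = 4*((C + J) + (J + (10 - 2*J²))) = 4*((C + J) + (10 + J - 2*J²)) = 4*(10 + C - 2*J² + 2*J) = 40 - 8*J² + 4*C + 8*J)
x(-4)*27 + Q(-2, -1) = 6*27 + (40 - 8*(-1)² + 4*(-2) + 8*(-1)) = 162 + (40 - 8*1 - 8 - 8) = 162 + (40 - 8 - 8 - 8) = 162 + 16 = 178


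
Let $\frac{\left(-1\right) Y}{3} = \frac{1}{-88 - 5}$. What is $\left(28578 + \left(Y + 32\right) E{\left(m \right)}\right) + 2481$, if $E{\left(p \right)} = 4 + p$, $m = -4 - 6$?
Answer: $\frac{956871}{31} \approx 30867.0$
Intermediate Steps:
$m = -10$ ($m = -4 - 6 = -10$)
$Y = \frac{1}{31}$ ($Y = - \frac{3}{-88 - 5} = - \frac{3}{-93} = \left(-3\right) \left(- \frac{1}{93}\right) = \frac{1}{31} \approx 0.032258$)
$\left(28578 + \left(Y + 32\right) E{\left(m \right)}\right) + 2481 = \left(28578 + \left(\frac{1}{31} + 32\right) \left(4 - 10\right)\right) + 2481 = \left(28578 + \frac{993}{31} \left(-6\right)\right) + 2481 = \left(28578 - \frac{5958}{31}\right) + 2481 = \frac{879960}{31} + 2481 = \frac{956871}{31}$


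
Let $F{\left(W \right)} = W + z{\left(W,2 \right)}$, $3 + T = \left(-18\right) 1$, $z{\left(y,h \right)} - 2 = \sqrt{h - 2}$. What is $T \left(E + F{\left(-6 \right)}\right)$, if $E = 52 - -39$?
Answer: $-1827$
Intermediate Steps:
$E = 91$ ($E = 52 + 39 = 91$)
$z{\left(y,h \right)} = 2 + \sqrt{-2 + h}$ ($z{\left(y,h \right)} = 2 + \sqrt{h - 2} = 2 + \sqrt{-2 + h}$)
$T = -21$ ($T = -3 - 18 = -21$)
$F{\left(W \right)} = 2 + W$ ($F{\left(W \right)} = W + \left(2 + \sqrt{-2 + 2}\right) = W + \left(2 + \sqrt{0}\right) = W + \left(2 + 0\right) = W + 2 = 2 + W$)
$T \left(E + F{\left(-6 \right)}\right) = - 21 \left(91 + \left(2 - 6\right)\right) = - 21 \left(91 - 4\right) = \left(-21\right) 87 = -1827$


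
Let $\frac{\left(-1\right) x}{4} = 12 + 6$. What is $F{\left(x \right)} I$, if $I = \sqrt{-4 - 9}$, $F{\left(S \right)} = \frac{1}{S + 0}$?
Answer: $- \frac{i \sqrt{13}}{72} \approx - 0.050077 i$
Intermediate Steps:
$x = -72$ ($x = - 4 \left(12 + 6\right) = \left(-4\right) 18 = -72$)
$F{\left(S \right)} = \frac{1}{S}$
$I = i \sqrt{13}$ ($I = \sqrt{-13} = i \sqrt{13} \approx 3.6056 i$)
$F{\left(x \right)} I = \frac{i \sqrt{13}}{-72} = - \frac{i \sqrt{13}}{72}$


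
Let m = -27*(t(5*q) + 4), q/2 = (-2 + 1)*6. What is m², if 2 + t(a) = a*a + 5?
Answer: 9484617321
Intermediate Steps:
q = -12 (q = 2*((-2 + 1)*6) = 2*(-1*6) = 2*(-6) = -12)
t(a) = 3 + a² (t(a) = -2 + (a*a + 5) = -2 + (a² + 5) = -2 + (5 + a²) = 3 + a²)
m = -97389 (m = -27*((3 + (5*(-12))²) + 4) = -27*((3 + (-60)²) + 4) = -27*((3 + 3600) + 4) = -27*(3603 + 4) = -27*3607 = -97389)
m² = (-97389)² = 9484617321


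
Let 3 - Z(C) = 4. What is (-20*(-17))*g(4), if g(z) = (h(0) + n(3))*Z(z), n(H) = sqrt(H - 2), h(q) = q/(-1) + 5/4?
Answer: -765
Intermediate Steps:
h(q) = 5/4 - q (h(q) = q*(-1) + 5*(1/4) = -q + 5/4 = 5/4 - q)
n(H) = sqrt(-2 + H)
Z(C) = -1 (Z(C) = 3 - 1*4 = 3 - 4 = -1)
g(z) = -9/4 (g(z) = ((5/4 - 1*0) + sqrt(-2 + 3))*(-1) = ((5/4 + 0) + sqrt(1))*(-1) = (5/4 + 1)*(-1) = (9/4)*(-1) = -9/4)
(-20*(-17))*g(4) = -20*(-17)*(-9/4) = 340*(-9/4) = -765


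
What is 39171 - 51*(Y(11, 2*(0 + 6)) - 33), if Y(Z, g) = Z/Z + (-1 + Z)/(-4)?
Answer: 81861/2 ≈ 40931.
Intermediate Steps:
Y(Z, g) = 5/4 - Z/4 (Y(Z, g) = 1 + (-1 + Z)*(-¼) = 1 + (¼ - Z/4) = 5/4 - Z/4)
39171 - 51*(Y(11, 2*(0 + 6)) - 33) = 39171 - 51*((5/4 - ¼*11) - 33) = 39171 - 51*((5/4 - 11/4) - 33) = 39171 - 51*(-3/2 - 33) = 39171 - 51*(-69/2) = 39171 + 3519/2 = 81861/2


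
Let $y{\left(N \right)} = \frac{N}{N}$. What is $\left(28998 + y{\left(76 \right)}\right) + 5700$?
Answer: $34699$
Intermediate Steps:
$y{\left(N \right)} = 1$
$\left(28998 + y{\left(76 \right)}\right) + 5700 = \left(28998 + 1\right) + 5700 = 28999 + 5700 = 34699$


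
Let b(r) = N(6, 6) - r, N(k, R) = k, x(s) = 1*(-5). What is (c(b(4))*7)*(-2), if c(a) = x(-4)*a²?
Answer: 280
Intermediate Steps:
x(s) = -5
b(r) = 6 - r
c(a) = -5*a²
(c(b(4))*7)*(-2) = (-5*(6 - 1*4)²*7)*(-2) = (-5*(6 - 4)²*7)*(-2) = (-5*2²*7)*(-2) = (-5*4*7)*(-2) = -20*7*(-2) = -140*(-2) = 280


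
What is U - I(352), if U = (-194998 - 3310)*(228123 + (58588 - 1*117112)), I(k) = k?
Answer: -33632838844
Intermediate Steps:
U = -33632838492 (U = -198308*(228123 + (58588 - 117112)) = -198308*(228123 - 58524) = -198308*169599 = -33632838492)
U - I(352) = -33632838492 - 1*352 = -33632838492 - 352 = -33632838844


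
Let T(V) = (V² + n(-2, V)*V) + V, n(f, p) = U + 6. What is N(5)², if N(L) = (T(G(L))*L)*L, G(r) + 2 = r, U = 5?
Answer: 1265625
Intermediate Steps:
G(r) = -2 + r
n(f, p) = 11 (n(f, p) = 5 + 6 = 11)
T(V) = V² + 12*V (T(V) = (V² + 11*V) + V = V² + 12*V)
N(L) = L²*(-2 + L)*(10 + L) (N(L) = (((-2 + L)*(12 + (-2 + L)))*L)*L = (((-2 + L)*(10 + L))*L)*L = (L*(-2 + L)*(10 + L))*L = L²*(-2 + L)*(10 + L))
N(5)² = (5²*(-2 + 5)*(10 + 5))² = (25*3*15)² = 1125² = 1265625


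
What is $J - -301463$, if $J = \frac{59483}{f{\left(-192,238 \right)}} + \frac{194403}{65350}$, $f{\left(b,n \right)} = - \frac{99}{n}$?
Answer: $\frac{1025222399947}{6469650} \approx 1.5847 \cdot 10^{5}$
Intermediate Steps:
$J = - \frac{925137698003}{6469650}$ ($J = \frac{59483}{\left(-99\right) \frac{1}{238}} + \frac{194403}{65350} = \frac{59483}{\left(-99\right) \frac{1}{238}} + 194403 \cdot \frac{1}{65350} = \frac{59483}{- \frac{99}{238}} + \frac{194403}{65350} = 59483 \left(- \frac{238}{99}\right) + \frac{194403}{65350} = - \frac{14156954}{99} + \frac{194403}{65350} = - \frac{925137698003}{6469650} \approx -1.43 \cdot 10^{5}$)
$J - -301463 = - \frac{925137698003}{6469650} - -301463 = - \frac{925137698003}{6469650} + 301463 = \frac{1025222399947}{6469650}$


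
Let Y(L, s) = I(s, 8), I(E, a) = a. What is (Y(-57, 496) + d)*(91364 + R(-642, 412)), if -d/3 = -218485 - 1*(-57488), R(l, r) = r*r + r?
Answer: 126313898480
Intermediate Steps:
R(l, r) = r + r**2 (R(l, r) = r**2 + r = r + r**2)
Y(L, s) = 8
d = 482991 (d = -3*(-218485 - 1*(-57488)) = -3*(-218485 + 57488) = -3*(-160997) = 482991)
(Y(-57, 496) + d)*(91364 + R(-642, 412)) = (8 + 482991)*(91364 + 412*(1 + 412)) = 482999*(91364 + 412*413) = 482999*(91364 + 170156) = 482999*261520 = 126313898480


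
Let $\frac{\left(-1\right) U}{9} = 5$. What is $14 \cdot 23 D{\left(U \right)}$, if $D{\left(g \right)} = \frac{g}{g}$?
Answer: $322$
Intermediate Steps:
$U = -45$ ($U = \left(-9\right) 5 = -45$)
$D{\left(g \right)} = 1$
$14 \cdot 23 D{\left(U \right)} = 14 \cdot 23 \cdot 1 = 322 \cdot 1 = 322$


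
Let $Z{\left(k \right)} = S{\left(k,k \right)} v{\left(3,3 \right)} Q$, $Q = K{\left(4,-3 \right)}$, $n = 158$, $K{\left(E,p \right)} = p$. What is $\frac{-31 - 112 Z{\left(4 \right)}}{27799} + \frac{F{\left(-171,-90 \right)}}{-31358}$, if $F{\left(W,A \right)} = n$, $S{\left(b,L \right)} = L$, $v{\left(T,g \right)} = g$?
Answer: $\frac{60535558}{435860521} \approx 0.13889$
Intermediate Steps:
$Q = -3$
$Z{\left(k \right)} = - 9 k$ ($Z{\left(k \right)} = k 3 \left(-3\right) = 3 k \left(-3\right) = - 9 k$)
$F{\left(W,A \right)} = 158$
$\frac{-31 - 112 Z{\left(4 \right)}}{27799} + \frac{F{\left(-171,-90 \right)}}{-31358} = \frac{-31 - 112 \left(\left(-9\right) 4\right)}{27799} + \frac{158}{-31358} = \left(-31 - -4032\right) \frac{1}{27799} + 158 \left(- \frac{1}{31358}\right) = \left(-31 + 4032\right) \frac{1}{27799} - \frac{79}{15679} = 4001 \cdot \frac{1}{27799} - \frac{79}{15679} = \frac{4001}{27799} - \frac{79}{15679} = \frac{60535558}{435860521}$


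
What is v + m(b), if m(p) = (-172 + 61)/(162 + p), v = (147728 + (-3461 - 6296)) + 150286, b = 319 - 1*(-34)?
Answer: 148452244/515 ≈ 2.8826e+5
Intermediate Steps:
b = 353 (b = 319 + 34 = 353)
v = 288257 (v = (147728 - 9757) + 150286 = 137971 + 150286 = 288257)
m(p) = -111/(162 + p)
v + m(b) = 288257 - 111/(162 + 353) = 288257 - 111/515 = 148452244/515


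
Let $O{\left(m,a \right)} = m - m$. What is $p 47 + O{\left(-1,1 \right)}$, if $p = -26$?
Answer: $-1222$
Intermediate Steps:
$O{\left(m,a \right)} = 0$
$p 47 + O{\left(-1,1 \right)} = \left(-26\right) 47 + 0 = -1222 + 0 = -1222$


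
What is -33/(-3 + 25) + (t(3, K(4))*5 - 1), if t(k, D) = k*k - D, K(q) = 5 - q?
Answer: 75/2 ≈ 37.500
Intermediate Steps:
t(k, D) = k² - D
-33/(-3 + 25) + (t(3, K(4))*5 - 1) = -33/(-3 + 25) + ((3² - (5 - 1*4))*5 - 1) = -33/22 + ((9 - (5 - 4))*5 - 1) = (1/22)*(-33) + ((9 - 1*1)*5 - 1) = -3/2 + ((9 - 1)*5 - 1) = -3/2 + (8*5 - 1) = -3/2 + (40 - 1) = -3/2 + 39 = 75/2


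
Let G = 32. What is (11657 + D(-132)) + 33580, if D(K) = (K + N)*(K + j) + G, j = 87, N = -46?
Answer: 53279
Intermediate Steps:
D(K) = 32 + (-46 + K)*(87 + K) (D(K) = (K - 46)*(K + 87) + 32 = (-46 + K)*(87 + K) + 32 = 32 + (-46 + K)*(87 + K))
(11657 + D(-132)) + 33580 = (11657 + (-3970 + (-132)² + 41*(-132))) + 33580 = (11657 + (-3970 + 17424 - 5412)) + 33580 = (11657 + 8042) + 33580 = 19699 + 33580 = 53279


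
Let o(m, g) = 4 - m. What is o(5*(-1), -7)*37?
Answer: 333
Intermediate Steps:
o(5*(-1), -7)*37 = (4 - 5*(-1))*37 = (4 - 1*(-5))*37 = (4 + 5)*37 = 9*37 = 333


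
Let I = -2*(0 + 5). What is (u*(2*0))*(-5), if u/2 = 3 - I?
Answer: 0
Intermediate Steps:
I = -10 (I = -2*5 = -10)
u = 26 (u = 2*(3 - 1*(-10)) = 2*(3 + 10) = 2*13 = 26)
(u*(2*0))*(-5) = (26*(2*0))*(-5) = (26*0)*(-5) = 0*(-5) = 0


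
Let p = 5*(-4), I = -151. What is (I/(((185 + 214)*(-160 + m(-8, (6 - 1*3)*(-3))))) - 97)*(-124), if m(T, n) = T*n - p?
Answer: 81581243/6783 ≈ 12027.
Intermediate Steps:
p = -20
m(T, n) = 20 + T*n (m(T, n) = T*n - 1*(-20) = T*n + 20 = 20 + T*n)
(I/(((185 + 214)*(-160 + m(-8, (6 - 1*3)*(-3))))) - 97)*(-124) = (-151*1/((-160 + (20 - 8*(6 - 1*3)*(-3)))*(185 + 214)) - 97)*(-124) = (-151*1/(399*(-160 + (20 - 8*(6 - 3)*(-3)))) - 97)*(-124) = (-151*1/(399*(-160 + (20 - 24*(-3)))) - 97)*(-124) = (-151*1/(399*(-160 + (20 - 8*(-9)))) - 97)*(-124) = (-151*1/(399*(-160 + (20 + 72))) - 97)*(-124) = (-151*1/(399*(-160 + 92)) - 97)*(-124) = (-151/(399*(-68)) - 97)*(-124) = (-151/(-27132) - 97)*(-124) = (-151*(-1/27132) - 97)*(-124) = (151/27132 - 97)*(-124) = -2631653/27132*(-124) = 81581243/6783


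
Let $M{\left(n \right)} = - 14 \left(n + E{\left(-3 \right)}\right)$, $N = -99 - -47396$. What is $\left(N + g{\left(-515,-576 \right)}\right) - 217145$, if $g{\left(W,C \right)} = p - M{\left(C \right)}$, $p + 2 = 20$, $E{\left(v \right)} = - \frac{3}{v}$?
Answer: $-177880$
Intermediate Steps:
$N = 47297$ ($N = -99 + 47396 = 47297$)
$p = 18$ ($p = -2 + 20 = 18$)
$M{\left(n \right)} = -14 - 14 n$ ($M{\left(n \right)} = - 14 \left(n - \frac{3}{-3}\right) = - 14 \left(n - -1\right) = - 14 \left(n + 1\right) = - 14 \left(1 + n\right) = -14 - 14 n$)
$g{\left(W,C \right)} = 32 + 14 C$ ($g{\left(W,C \right)} = 18 - \left(-14 - 14 C\right) = 18 + \left(14 + 14 C\right) = 32 + 14 C$)
$\left(N + g{\left(-515,-576 \right)}\right) - 217145 = \left(47297 + \left(32 + 14 \left(-576\right)\right)\right) - 217145 = \left(47297 + \left(32 - 8064\right)\right) - 217145 = \left(47297 - 8032\right) - 217145 = 39265 - 217145 = -177880$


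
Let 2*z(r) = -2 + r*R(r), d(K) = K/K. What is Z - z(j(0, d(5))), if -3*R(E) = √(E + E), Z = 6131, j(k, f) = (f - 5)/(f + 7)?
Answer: 6132 - I/12 ≈ 6132.0 - 0.083333*I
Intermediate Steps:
d(K) = 1
j(k, f) = (-5 + f)/(7 + f)
R(E) = -√2*√E/3 (R(E) = -√(E + E)/3 = -√2*√E/3)
z(r) = -1 - √2*r^(3/2)/6 (z(r) = (-2 + r*(-√2*√r/3))/2 = (-2 - √2*r^(3/2)/3)/2 = -1 - √2*r^(3/2)/6)
Z - z(j(0, d(5))) = 6131 - (-1 - √2*((-5 + 1)/(7 + 1))^(3/2)/6) = 6131 - (-1 - √2*(-4/8)^(3/2)/6) = 6131 - (-1 - √2*((⅛)*(-4))^(3/2)/6) = 6131 - (-1 - √2*(-½)^(3/2)/6) = 6131 - (-1 - √2*(-I*√2/4)/6) = 6131 - (-1 + I/12) = 6131 + (1 - I/12) = 6132 - I/12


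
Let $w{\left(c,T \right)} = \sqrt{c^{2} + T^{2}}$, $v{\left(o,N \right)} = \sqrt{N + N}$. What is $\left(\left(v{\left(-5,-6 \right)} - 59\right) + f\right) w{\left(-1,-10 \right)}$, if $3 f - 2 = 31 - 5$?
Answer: $\frac{\sqrt{101} \left(-149 + 6 i \sqrt{3}\right)}{3} \approx -499.14 + 34.814 i$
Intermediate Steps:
$f = \frac{28}{3}$ ($f = \frac{2}{3} + \frac{31 - 5}{3} = \frac{2}{3} + \frac{1}{3} \cdot 26 = \frac{2}{3} + \frac{26}{3} = \frac{28}{3} \approx 9.3333$)
$v{\left(o,N \right)} = \sqrt{2} \sqrt{N}$ ($v{\left(o,N \right)} = \sqrt{2 N} = \sqrt{2} \sqrt{N}$)
$w{\left(c,T \right)} = \sqrt{T^{2} + c^{2}}$
$\left(\left(v{\left(-5,-6 \right)} - 59\right) + f\right) w{\left(-1,-10 \right)} = \left(\left(\sqrt{2} \sqrt{-6} - 59\right) + \frac{28}{3}\right) \sqrt{\left(-10\right)^{2} + \left(-1\right)^{2}} = \left(\left(\sqrt{2} i \sqrt{6} - 59\right) + \frac{28}{3}\right) \sqrt{100 + 1} = \left(\left(2 i \sqrt{3} - 59\right) + \frac{28}{3}\right) \sqrt{101} = \left(\left(-59 + 2 i \sqrt{3}\right) + \frac{28}{3}\right) \sqrt{101} = \left(- \frac{149}{3} + 2 i \sqrt{3}\right) \sqrt{101} = \sqrt{101} \left(- \frac{149}{3} + 2 i \sqrt{3}\right)$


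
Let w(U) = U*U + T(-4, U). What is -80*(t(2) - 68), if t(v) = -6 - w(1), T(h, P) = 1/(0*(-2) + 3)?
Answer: 18080/3 ≈ 6026.7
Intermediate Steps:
T(h, P) = ⅓ (T(h, P) = 1/(0 + 3) = 1/3 = ⅓)
w(U) = ⅓ + U² (w(U) = U*U + ⅓ = U² + ⅓ = ⅓ + U²)
t(v) = -22/3 (t(v) = -6 - (⅓ + 1²) = -6 - (⅓ + 1) = -6 - 1*4/3 = -6 - 4/3 = -22/3)
-80*(t(2) - 68) = -80*(-22/3 - 68) = -80*(-226/3) = 18080/3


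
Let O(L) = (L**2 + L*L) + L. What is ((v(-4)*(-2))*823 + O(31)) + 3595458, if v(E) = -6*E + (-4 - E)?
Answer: 3557907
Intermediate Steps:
O(L) = L + 2*L**2 (O(L) = (L**2 + L**2) + L = 2*L**2 + L = L + 2*L**2)
v(E) = -4 - 7*E
((v(-4)*(-2))*823 + O(31)) + 3595458 = (((-4 - 7*(-4))*(-2))*823 + 31*(1 + 2*31)) + 3595458 = (((-4 + 28)*(-2))*823 + 31*(1 + 62)) + 3595458 = ((24*(-2))*823 + 31*63) + 3595458 = (-48*823 + 1953) + 3595458 = (-39504 + 1953) + 3595458 = -37551 + 3595458 = 3557907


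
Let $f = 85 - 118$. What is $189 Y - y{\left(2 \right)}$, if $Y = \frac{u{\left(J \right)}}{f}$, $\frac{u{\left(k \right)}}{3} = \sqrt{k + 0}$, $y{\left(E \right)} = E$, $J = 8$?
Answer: $-2 - \frac{378 \sqrt{2}}{11} \approx -50.598$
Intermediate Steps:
$f = -33$ ($f = 85 - 118 = -33$)
$u{\left(k \right)} = 3 \sqrt{k}$ ($u{\left(k \right)} = 3 \sqrt{k + 0} = 3 \sqrt{k}$)
$Y = - \frac{2 \sqrt{2}}{11}$ ($Y = \frac{3 \sqrt{8}}{-33} = 3 \cdot 2 \sqrt{2} \left(- \frac{1}{33}\right) = 6 \sqrt{2} \left(- \frac{1}{33}\right) = - \frac{2 \sqrt{2}}{11} \approx -0.25713$)
$189 Y - y{\left(2 \right)} = 189 \left(- \frac{2 \sqrt{2}}{11}\right) - 2 = - \frac{378 \sqrt{2}}{11} - 2 = -2 - \frac{378 \sqrt{2}}{11}$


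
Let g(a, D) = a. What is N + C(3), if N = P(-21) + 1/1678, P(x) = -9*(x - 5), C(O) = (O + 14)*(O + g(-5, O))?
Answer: 335601/1678 ≈ 200.00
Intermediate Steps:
C(O) = (-5 + O)*(14 + O) (C(O) = (O + 14)*(O - 5) = (14 + O)*(-5 + O) = (-5 + O)*(14 + O))
P(x) = 45 - 9*x (P(x) = -9*(-5 + x) = 45 - 9*x)
N = 392653/1678 (N = (45 - 9*(-21)) + 1/1678 = (45 + 189) + 1/1678 = 234 + 1/1678 = 392653/1678 ≈ 234.00)
N + C(3) = 392653/1678 + (-70 + 3² + 9*3) = 392653/1678 + (-70 + 9 + 27) = 392653/1678 - 34 = 335601/1678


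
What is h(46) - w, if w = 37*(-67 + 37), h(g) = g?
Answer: 1156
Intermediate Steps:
w = -1110 (w = 37*(-30) = -1110)
h(46) - w = 46 - 1*(-1110) = 46 + 1110 = 1156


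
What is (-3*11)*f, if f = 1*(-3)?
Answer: 99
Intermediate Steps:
f = -3
(-3*11)*f = -3*11*(-3) = -33*(-3) = 99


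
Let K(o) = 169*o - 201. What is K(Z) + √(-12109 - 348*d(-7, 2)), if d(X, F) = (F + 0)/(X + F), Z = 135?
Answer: 22614 + I*√299245/5 ≈ 22614.0 + 109.41*I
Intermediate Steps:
K(o) = -201 + 169*o
d(X, F) = F/(F + X)
K(Z) + √(-12109 - 348*d(-7, 2)) = (-201 + 169*135) + √(-12109 - 696/(2 - 7)) = (-201 + 22815) + √(-12109 - 696/(-5)) = 22614 + √(-12109 - 696*(-1)/5) = 22614 + √(-12109 - 348*(-⅖)) = 22614 + √(-12109 + 696/5) = 22614 + √(-59849/5) = 22614 + I*√299245/5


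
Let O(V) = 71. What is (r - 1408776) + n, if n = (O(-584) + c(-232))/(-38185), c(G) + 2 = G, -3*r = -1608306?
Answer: -33323056527/38185 ≈ -8.7267e+5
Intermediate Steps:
r = 536102 (r = -⅓*(-1608306) = 536102)
c(G) = -2 + G
n = 163/38185 (n = (71 + (-2 - 232))/(-38185) = (71 - 234)*(-1/38185) = -163*(-1/38185) = 163/38185 ≈ 0.0042687)
(r - 1408776) + n = (536102 - 1408776) + 163/38185 = -872674 + 163/38185 = -33323056527/38185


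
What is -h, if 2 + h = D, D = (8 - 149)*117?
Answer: 16499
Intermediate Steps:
D = -16497 (D = -141*117 = -16497)
h = -16499 (h = -2 - 16497 = -16499)
-h = -1*(-16499) = 16499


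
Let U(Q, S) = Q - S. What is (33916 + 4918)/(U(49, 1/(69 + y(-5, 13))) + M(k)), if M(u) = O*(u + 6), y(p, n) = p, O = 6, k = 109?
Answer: 2485376/47295 ≈ 52.550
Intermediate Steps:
M(u) = 36 + 6*u (M(u) = 6*(u + 6) = 6*(6 + u) = 36 + 6*u)
(33916 + 4918)/(U(49, 1/(69 + y(-5, 13))) + M(k)) = (33916 + 4918)/((49 - 1/(69 - 5)) + (36 + 6*109)) = 38834/((49 - 1/64) + (36 + 654)) = 38834/((49 - 1*1/64) + 690) = 38834/((49 - 1/64) + 690) = 38834/(3135/64 + 690) = 38834/(47295/64) = 38834*(64/47295) = 2485376/47295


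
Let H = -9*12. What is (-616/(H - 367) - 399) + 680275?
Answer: 322941716/475 ≈ 6.7988e+5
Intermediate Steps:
H = -108
(-616/(H - 367) - 399) + 680275 = (-616/(-108 - 367) - 399) + 680275 = (-616/(-475) - 399) + 680275 = (-616*(-1/475) - 399) + 680275 = (616/475 - 399) + 680275 = -188909/475 + 680275 = 322941716/475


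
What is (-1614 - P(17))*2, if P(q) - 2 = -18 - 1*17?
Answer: -3162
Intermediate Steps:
P(q) = -33 (P(q) = 2 + (-18 - 1*17) = 2 + (-18 - 17) = 2 - 35 = -33)
(-1614 - P(17))*2 = (-1614 - 1*(-33))*2 = (-1614 + 33)*2 = -1581*2 = -3162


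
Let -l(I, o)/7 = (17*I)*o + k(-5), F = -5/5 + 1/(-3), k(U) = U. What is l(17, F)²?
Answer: 67190809/9 ≈ 7.4656e+6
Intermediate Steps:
F = -4/3 (F = -5*⅕ + 1*(-⅓) = -1 - ⅓ = -4/3 ≈ -1.3333)
l(I, o) = 35 - 119*I*o (l(I, o) = -7*((17*I)*o - 5) = -7*(17*I*o - 5) = -7*(-5 + 17*I*o) = 35 - 119*I*o)
l(17, F)² = (35 - 119*17*(-4/3))² = (35 + 8092/3)² = (8197/3)² = 67190809/9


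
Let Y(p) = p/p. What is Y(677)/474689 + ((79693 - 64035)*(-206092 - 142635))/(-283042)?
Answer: 1295988162441108/67178461969 ≈ 19292.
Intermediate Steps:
Y(p) = 1
Y(677)/474689 + ((79693 - 64035)*(-206092 - 142635))/(-283042) = 1/474689 + ((79693 - 64035)*(-206092 - 142635))/(-283042) = 1*(1/474689) + (15658*(-348727))*(-1/283042) = 1/474689 - 5460367366*(-1/283042) = 1/474689 + 2730183683/141521 = 1295988162441108/67178461969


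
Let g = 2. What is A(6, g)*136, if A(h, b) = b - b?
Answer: 0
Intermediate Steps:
A(h, b) = 0
A(6, g)*136 = 0*136 = 0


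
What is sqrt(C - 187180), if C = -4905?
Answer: I*sqrt(192085) ≈ 438.27*I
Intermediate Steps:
sqrt(C - 187180) = sqrt(-4905 - 187180) = sqrt(-192085) = I*sqrt(192085)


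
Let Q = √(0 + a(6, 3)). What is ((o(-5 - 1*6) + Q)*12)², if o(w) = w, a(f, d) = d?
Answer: 17856 - 3168*√3 ≈ 12369.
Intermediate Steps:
Q = √3 (Q = √(0 + 3) = √3 ≈ 1.7320)
((o(-5 - 1*6) + Q)*12)² = (((-5 - 1*6) + √3)*12)² = (((-5 - 6) + √3)*12)² = ((-11 + √3)*12)² = (-132 + 12*√3)²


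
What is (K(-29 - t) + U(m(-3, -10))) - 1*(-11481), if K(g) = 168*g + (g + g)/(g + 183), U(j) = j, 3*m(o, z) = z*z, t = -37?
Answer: 7367873/573 ≈ 12858.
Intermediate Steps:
m(o, z) = z²/3 (m(o, z) = (z*z)/3 = z²/3)
K(g) = 168*g + 2*g/(183 + g) (K(g) = 168*g + (2*g)/(183 + g) = 168*g + 2*g/(183 + g))
(K(-29 - t) + U(m(-3, -10))) - 1*(-11481) = (2*(-29 - 1*(-37))*(15373 + 84*(-29 - 1*(-37)))/(183 + (-29 - 1*(-37))) + (⅓)*(-10)²) - 1*(-11481) = (2*(-29 + 37)*(15373 + 84*(-29 + 37))/(183 + (-29 + 37)) + (⅓)*100) + 11481 = (2*8*(15373 + 84*8)/(183 + 8) + 100/3) + 11481 = (2*8*(15373 + 672)/191 + 100/3) + 11481 = (2*8*(1/191)*16045 + 100/3) + 11481 = (256720/191 + 100/3) + 11481 = 789260/573 + 11481 = 7367873/573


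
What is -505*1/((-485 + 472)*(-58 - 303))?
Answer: -505/4693 ≈ -0.10761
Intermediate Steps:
-505*1/((-485 + 472)*(-58 - 303)) = -505/((-361*(-13))) = -505/4693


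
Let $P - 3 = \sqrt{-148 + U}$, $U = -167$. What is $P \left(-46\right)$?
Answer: $-138 - 138 i \sqrt{35} \approx -138.0 - 816.42 i$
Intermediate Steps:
$P = 3 + 3 i \sqrt{35}$ ($P = 3 + \sqrt{-148 - 167} = 3 + \sqrt{-315} = 3 + 3 i \sqrt{35} \approx 3.0 + 17.748 i$)
$P \left(-46\right) = \left(3 + 3 i \sqrt{35}\right) \left(-46\right) = -138 - 138 i \sqrt{35}$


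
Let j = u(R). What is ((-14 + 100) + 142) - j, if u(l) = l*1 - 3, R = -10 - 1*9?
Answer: 250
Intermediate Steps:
R = -19 (R = -10 - 9 = -19)
u(l) = -3 + l (u(l) = l - 3 = -3 + l)
j = -22 (j = -3 - 19 = -22)
((-14 + 100) + 142) - j = ((-14 + 100) + 142) - 1*(-22) = (86 + 142) + 22 = 228 + 22 = 250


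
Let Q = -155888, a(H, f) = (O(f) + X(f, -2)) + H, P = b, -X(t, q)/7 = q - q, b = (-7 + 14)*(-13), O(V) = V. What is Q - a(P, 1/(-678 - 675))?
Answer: -210793340/1353 ≈ -1.5580e+5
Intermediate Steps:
b = -91 (b = 7*(-13) = -91)
X(t, q) = 0 (X(t, q) = -7*(q - q) = -7*0 = 0)
P = -91
a(H, f) = H + f (a(H, f) = (f + 0) + H = f + H = H + f)
Q - a(P, 1/(-678 - 675)) = -155888 - (-91 + 1/(-678 - 675)) = -155888 - (-91 + 1/(-1353)) = -155888 - (-91 - 1/1353) = -155888 - 1*(-123124/1353) = -155888 + 123124/1353 = -210793340/1353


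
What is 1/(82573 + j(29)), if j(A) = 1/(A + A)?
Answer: 58/4789235 ≈ 1.2110e-5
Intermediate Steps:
j(A) = 1/(2*A)
1/(82573 + j(29)) = 1/(82573 + (½)/29) = 1/(82573 + (½)*(1/29)) = 1/(82573 + 1/58) = 1/(4789235/58) = 58/4789235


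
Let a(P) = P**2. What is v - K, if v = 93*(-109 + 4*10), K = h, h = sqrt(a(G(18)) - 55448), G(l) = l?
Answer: -6417 - 2*I*sqrt(13781) ≈ -6417.0 - 234.78*I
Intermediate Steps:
h = 2*I*sqrt(13781) (h = sqrt(18**2 - 55448) = sqrt(324 - 55448) = sqrt(-55124) = 2*I*sqrt(13781) ≈ 234.78*I)
K = 2*I*sqrt(13781) ≈ 234.78*I
v = -6417 (v = 93*(-109 + 40) = 93*(-69) = -6417)
v - K = -6417 - 2*I*sqrt(13781)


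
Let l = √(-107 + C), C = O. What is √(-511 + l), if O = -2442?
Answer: √(-511 + I*√2549) ≈ 1.1154 + 22.633*I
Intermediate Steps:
C = -2442
l = I*√2549 (l = √(-107 - 2442) = √(-2549) = I*√2549 ≈ 50.488*I)
√(-511 + l) = √(-511 + I*√2549)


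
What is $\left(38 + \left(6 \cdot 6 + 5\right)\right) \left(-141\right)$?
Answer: $-11139$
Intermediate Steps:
$\left(38 + \left(6 \cdot 6 + 5\right)\right) \left(-141\right) = \left(38 + \left(36 + 5\right)\right) \left(-141\right) = \left(38 + 41\right) \left(-141\right) = 79 \left(-141\right) = -11139$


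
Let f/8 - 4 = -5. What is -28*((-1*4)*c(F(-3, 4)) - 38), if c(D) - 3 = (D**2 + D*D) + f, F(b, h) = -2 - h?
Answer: 8568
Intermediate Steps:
f = -8 (f = 32 + 8*(-5) = 32 - 40 = -8)
c(D) = -5 + 2*D**2 (c(D) = 3 + ((D**2 + D*D) - 8) = 3 + ((D**2 + D**2) - 8) = 3 + (2*D**2 - 8) = 3 + (-8 + 2*D**2) = -5 + 2*D**2)
-28*((-1*4)*c(F(-3, 4)) - 38) = -28*((-1*4)*(-5 + 2*(-2 - 1*4)**2) - 38) = -28*(-4*(-5 + 2*(-2 - 4)**2) - 38) = -28*(-4*(-5 + 2*(-6)**2) - 38) = -28*(-4*(-5 + 2*36) - 38) = -28*(-4*(-5 + 72) - 38) = -28*(-4*67 - 38) = -28*(-268 - 38) = -28*(-306) = 8568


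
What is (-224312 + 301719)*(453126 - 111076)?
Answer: 26477064350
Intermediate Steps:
(-224312 + 301719)*(453126 - 111076) = 77407*342050 = 26477064350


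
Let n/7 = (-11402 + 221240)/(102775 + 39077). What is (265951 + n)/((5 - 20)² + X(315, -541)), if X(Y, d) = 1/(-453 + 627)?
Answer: 78149096673/66114853 ≈ 1182.0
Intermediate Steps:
n = 244811/23642 (n = 7*((-11402 + 221240)/(102775 + 39077)) = 7*(209838/141852) = 7*(209838*(1/141852)) = 7*(34973/23642) = 244811/23642 ≈ 10.355)
X(Y, d) = 1/174
(265951 + n)/((5 - 20)² + X(315, -541)) = (265951 + 244811/23642)/((5 - 20)² + 1/174) = 6287858353/(23642*((-15)² + 1/174)) = 6287858353/(23642*(225 + 1/174)) = 6287858353/(23642*(39151/174)) = (6287858353/23642)*(174/39151) = 78149096673/66114853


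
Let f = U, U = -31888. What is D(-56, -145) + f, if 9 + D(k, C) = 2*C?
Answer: -32187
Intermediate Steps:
D(k, C) = -9 + 2*C
f = -31888
D(-56, -145) + f = (-9 + 2*(-145)) - 31888 = (-9 - 290) - 31888 = -299 - 31888 = -32187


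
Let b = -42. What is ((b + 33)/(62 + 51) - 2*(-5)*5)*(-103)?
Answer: -581023/113 ≈ -5141.8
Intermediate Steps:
((b + 33)/(62 + 51) - 2*(-5)*5)*(-103) = ((-42 + 33)/(62 + 51) - 2*(-5)*5)*(-103) = (-9/113 + 10*5)*(-103) = (-9*1/113 + 50)*(-103) = (-9/113 + 50)*(-103) = (5641/113)*(-103) = -581023/113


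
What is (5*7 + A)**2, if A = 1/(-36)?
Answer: 1585081/1296 ≈ 1223.1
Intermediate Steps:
A = -1/36 ≈ -0.027778
(5*7 + A)**2 = (5*7 - 1/36)**2 = (35 - 1/36)**2 = (1259/36)**2 = 1585081/1296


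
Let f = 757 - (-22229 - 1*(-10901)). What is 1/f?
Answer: 1/12085 ≈ 8.2747e-5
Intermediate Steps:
f = 12085 (f = 757 - (-22229 + 10901) = 757 - 1*(-11328) = 757 + 11328 = 12085)
1/f = 1/12085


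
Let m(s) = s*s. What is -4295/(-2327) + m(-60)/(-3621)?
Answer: 2391665/2808689 ≈ 0.85152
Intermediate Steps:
m(s) = s²
-4295/(-2327) + m(-60)/(-3621) = -4295/(-2327) + (-60)²/(-3621) = -4295*(-1/2327) + 3600*(-1/3621) = 4295/2327 - 1200/1207 = 2391665/2808689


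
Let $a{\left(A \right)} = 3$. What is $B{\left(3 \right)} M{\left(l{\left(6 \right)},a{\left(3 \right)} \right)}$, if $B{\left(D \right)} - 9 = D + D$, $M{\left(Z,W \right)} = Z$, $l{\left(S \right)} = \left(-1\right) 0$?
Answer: $0$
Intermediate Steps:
$l{\left(S \right)} = 0$
$B{\left(D \right)} = 9 + 2 D$ ($B{\left(D \right)} = 9 + \left(D + D\right) = 9 + 2 D$)
$B{\left(3 \right)} M{\left(l{\left(6 \right)},a{\left(3 \right)} \right)} = \left(9 + 2 \cdot 3\right) 0 = \left(9 + 6\right) 0 = 15 \cdot 0 = 0$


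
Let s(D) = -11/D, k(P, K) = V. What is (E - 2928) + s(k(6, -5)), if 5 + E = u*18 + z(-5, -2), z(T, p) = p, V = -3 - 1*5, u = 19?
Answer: -20733/8 ≈ -2591.6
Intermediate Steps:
V = -8 (V = -3 - 5 = -8)
k(P, K) = -8
E = 335 (E = -5 + (19*18 - 2) = -5 + (342 - 2) = -5 + 340 = 335)
(E - 2928) + s(k(6, -5)) = (335 - 2928) - 11/(-8) = -2593 - 11*(-⅛) = -2593 + 11/8 = -20733/8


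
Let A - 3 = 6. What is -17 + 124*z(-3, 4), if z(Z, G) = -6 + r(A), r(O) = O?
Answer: 355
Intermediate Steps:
A = 9 (A = 3 + 6 = 9)
z(Z, G) = 3 (z(Z, G) = -6 + 9 = 3)
-17 + 124*z(-3, 4) = -17 + 124*3 = -17 + 372 = 355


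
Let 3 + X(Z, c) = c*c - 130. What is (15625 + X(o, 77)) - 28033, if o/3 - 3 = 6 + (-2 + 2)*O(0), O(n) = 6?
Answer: -6612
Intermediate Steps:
o = 27 (o = 9 + 3*(6 + (-2 + 2)*6) = 9 + 3*(6 + 0*6) = 9 + 3*(6 + 0) = 9 + 3*6 = 9 + 18 = 27)
X(Z, c) = -133 + c² (X(Z, c) = -3 + (c*c - 130) = -3 + (c² - 130) = -3 + (-130 + c²) = -133 + c²)
(15625 + X(o, 77)) - 28033 = (15625 + (-133 + 77²)) - 28033 = (15625 + (-133 + 5929)) - 28033 = (15625 + 5796) - 28033 = 21421 - 28033 = -6612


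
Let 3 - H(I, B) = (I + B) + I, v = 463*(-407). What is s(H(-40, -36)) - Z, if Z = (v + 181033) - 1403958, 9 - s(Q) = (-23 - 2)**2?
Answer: 1410750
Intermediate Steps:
v = -188441
H(I, B) = 3 - B - 2*I (H(I, B) = 3 - ((I + B) + I) = 3 - ((B + I) + I) = 3 - (B + 2*I) = 3 + (-B - 2*I) = 3 - B - 2*I)
s(Q) = -616 (s(Q) = 9 - (-23 - 2)**2 = 9 - 1*(-25)**2 = 9 - 1*625 = 9 - 625 = -616)
Z = -1411366 (Z = (-188441 + 181033) - 1403958 = -7408 - 1403958 = -1411366)
s(H(-40, -36)) - Z = -616 - 1*(-1411366) = -616 + 1411366 = 1410750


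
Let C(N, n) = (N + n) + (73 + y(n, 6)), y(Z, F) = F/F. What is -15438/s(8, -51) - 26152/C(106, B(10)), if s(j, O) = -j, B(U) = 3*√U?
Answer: 2561905/1436 + 13076*√10/5385 ≈ 1791.7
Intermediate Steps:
y(Z, F) = 1
C(N, n) = 74 + N + n (C(N, n) = (N + n) + (73 + 1) = (N + n) + 74 = 74 + N + n)
-15438/s(8, -51) - 26152/C(106, B(10)) = -15438/((-1*8)) - 26152/(74 + 106 + 3*√10) = -15438/(-8) - 26152/(180 + 3*√10) = -15438*(-⅛) - 26152/(180 + 3*√10) = 7719/4 - 26152/(180 + 3*√10)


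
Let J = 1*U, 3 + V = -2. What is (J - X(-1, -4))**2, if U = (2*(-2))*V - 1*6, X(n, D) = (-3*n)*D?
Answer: 676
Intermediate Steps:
V = -5 (V = -3 - 2 = -5)
X(n, D) = -3*D*n
U = 14 (U = (2*(-2))*(-5) - 1*6 = -4*(-5) - 6 = 20 - 6 = 14)
J = 14 (J = 1*14 = 14)
(J - X(-1, -4))**2 = (14 - (-3)*(-4)*(-1))**2 = (14 - 1*(-12))**2 = (14 + 12)**2 = 26**2 = 676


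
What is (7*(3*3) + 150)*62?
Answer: 13206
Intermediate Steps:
(7*(3*3) + 150)*62 = (7*9 + 150)*62 = (63 + 150)*62 = 213*62 = 13206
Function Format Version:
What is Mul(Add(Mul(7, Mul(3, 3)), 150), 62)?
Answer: 13206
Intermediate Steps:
Mul(Add(Mul(7, Mul(3, 3)), 150), 62) = Mul(Add(Mul(7, 9), 150), 62) = Mul(Add(63, 150), 62) = Mul(213, 62) = 13206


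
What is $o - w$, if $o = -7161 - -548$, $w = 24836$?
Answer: $-31449$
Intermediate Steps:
$o = -6613$ ($o = -7161 + 548 = -6613$)
$o - w = -6613 - 24836 = -31449$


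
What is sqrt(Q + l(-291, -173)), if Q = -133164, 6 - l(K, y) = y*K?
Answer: 3*I*sqrt(20389) ≈ 428.37*I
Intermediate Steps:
l(K, y) = 6 - K*y (l(K, y) = 6 - y*K = 6 - K*y)
sqrt(Q + l(-291, -173)) = sqrt(-133164 + (6 - 1*(-291)*(-173))) = sqrt(-133164 + (6 - 50343)) = sqrt(-133164 - 50337) = sqrt(-183501) = 3*I*sqrt(20389)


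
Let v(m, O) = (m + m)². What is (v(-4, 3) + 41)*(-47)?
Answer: -4935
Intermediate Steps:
v(m, O) = 4*m² (v(m, O) = (2*m)² = 4*m²)
(v(-4, 3) + 41)*(-47) = (4*(-4)² + 41)*(-47) = (4*16 + 41)*(-47) = (64 + 41)*(-47) = 105*(-47) = -4935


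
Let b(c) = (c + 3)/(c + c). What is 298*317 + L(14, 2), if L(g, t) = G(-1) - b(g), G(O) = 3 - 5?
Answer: 2644975/28 ≈ 94463.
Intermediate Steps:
G(O) = -2
b(c) = (3 + c)/(2*c) (b(c) = (3 + c)/((2*c)) = (3 + c)*(1/(2*c)) = (3 + c)/(2*c))
L(g, t) = -2 - (3 + g)/(2*g)
298*317 + L(14, 2) = 298*317 + (½)*(-3 - 5*14)/14 = 94466 + (½)*(1/14)*(-3 - 70) = 94466 + (½)*(1/14)*(-73) = 94466 - 73/28 = 2644975/28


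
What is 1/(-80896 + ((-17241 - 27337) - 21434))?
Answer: -1/146908 ≈ -6.8070e-6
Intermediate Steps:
1/(-80896 + ((-17241 - 27337) - 21434)) = 1/(-80896 + (-44578 - 21434)) = 1/(-80896 - 66012) = 1/(-146908) = -1/146908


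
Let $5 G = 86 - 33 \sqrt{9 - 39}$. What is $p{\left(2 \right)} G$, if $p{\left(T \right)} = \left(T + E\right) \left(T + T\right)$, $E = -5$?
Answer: $- \frac{1032}{5} + \frac{396 i \sqrt{30}}{5} \approx -206.4 + 433.8 i$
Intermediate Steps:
$p{\left(T \right)} = 2 T \left(-5 + T\right)$ ($p{\left(T \right)} = \left(T - 5\right) \left(T + T\right) = \left(-5 + T\right) 2 T = 2 T \left(-5 + T\right)$)
$G = \frac{86}{5} - \frac{33 i \sqrt{30}}{5}$ ($G = \frac{86 - 33 \sqrt{9 - 39}}{5} = \frac{86 - 33 \sqrt{-30}}{5} = \frac{86 - 33 i \sqrt{30}}{5} = \frac{86}{5} - \frac{33 i \sqrt{30}}{5} \approx 17.2 - 36.15 i$)
$p{\left(2 \right)} G = 2 \cdot 2 \left(-5 + 2\right) \left(\frac{86}{5} - \frac{33 i \sqrt{30}}{5}\right) = 2 \cdot 2 \left(-3\right) \left(\frac{86}{5} - \frac{33 i \sqrt{30}}{5}\right) = - 12 \left(\frac{86}{5} - \frac{33 i \sqrt{30}}{5}\right) = - \frac{1032}{5} + \frac{396 i \sqrt{30}}{5}$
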